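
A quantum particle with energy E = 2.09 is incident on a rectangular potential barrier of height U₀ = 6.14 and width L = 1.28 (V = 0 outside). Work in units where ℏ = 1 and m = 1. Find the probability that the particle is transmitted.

E < U₀: inside the barrier ψ ∝ e^{±κx} with κ = √(2m(U₀ − E))/ℏ = 2.846.
κL = 3.643, sinh(κL) = 19.09.
Matching ψ, ψ′ at both faces gives T = [1 + U₀² sinh²(κL) / (4E(U₀ − E))]⁻¹ = 1/406.7 = 0.00246.

T = 0.00246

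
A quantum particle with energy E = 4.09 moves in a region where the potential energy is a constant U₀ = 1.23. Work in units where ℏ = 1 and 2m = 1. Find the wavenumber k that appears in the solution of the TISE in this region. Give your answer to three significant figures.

k = 1.69

With E > U₀ the solution is oscillatory, ψ ∝ e^{±ikx} with k = √(2m(E − U₀))/ℏ.
k = √(2 × 0.5 × 2.86) = 1.691.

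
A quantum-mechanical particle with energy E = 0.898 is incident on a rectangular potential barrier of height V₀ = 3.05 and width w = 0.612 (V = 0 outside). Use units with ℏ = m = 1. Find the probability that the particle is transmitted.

E < V₀: inside the barrier ψ ∝ e^{±κx} with κ = √(2m(V₀ − E))/ℏ = 2.075.
κw = 1.270, sinh(κw) = 1.639.
Matching ψ, ψ′ at both faces gives T = [1 + V₀² sinh²(κw) / (4E(V₀ − E))]⁻¹ = 1/4.234 = 0.236.

T = 0.236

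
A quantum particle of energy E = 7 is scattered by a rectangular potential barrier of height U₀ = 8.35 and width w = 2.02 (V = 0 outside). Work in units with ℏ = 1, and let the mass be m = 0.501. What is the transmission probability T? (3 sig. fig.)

E < U₀: inside the barrier ψ ∝ e^{±κx} with κ = √(2m(U₀ − E))/ℏ = 1.163.
κw = 2.349, sinh(κw) = 5.192.
The exact tunnelling result is T⁻¹ = 1 + U₀² sinh²(κw) / [4E(U₀ − E)] = 50.72, so T = 0.0197.

T = 0.0197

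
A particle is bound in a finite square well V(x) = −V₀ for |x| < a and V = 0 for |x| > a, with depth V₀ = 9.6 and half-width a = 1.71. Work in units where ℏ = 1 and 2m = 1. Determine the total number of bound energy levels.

N = 4

Define the well-strength parameter z₀ = (a/ℏ)√(2mV₀) = 1.71 × √(2·0.5·9.6) = 5.298.
A new bound state (alternating even/odd) appears each time z₀ passes a multiple of π/2, so N = ⌊2z₀/π⌋ + 1 = ⌊3.373⌋ + 1 = 4.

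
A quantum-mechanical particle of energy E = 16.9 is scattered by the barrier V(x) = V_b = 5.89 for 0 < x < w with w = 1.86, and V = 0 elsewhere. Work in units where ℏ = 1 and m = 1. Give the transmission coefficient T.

E > V_b: inside the barrier k₂ = √(2m(E − V_b))/ℏ = 4.693, k₂w = 8.728.
T = [1 + V_b² sin²(k₂w) / (4E(E − V_b))]⁻¹ = 1/1.019 = 0.981.

T = 0.981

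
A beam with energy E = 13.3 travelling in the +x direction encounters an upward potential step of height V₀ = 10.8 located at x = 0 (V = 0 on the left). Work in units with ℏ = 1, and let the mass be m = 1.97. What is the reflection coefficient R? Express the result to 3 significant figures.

The wavenumbers are k₁ = √(2mE)/ℏ = 7.239 on the left and k₂ = √(2m(E − V₀))/ℏ = 3.138 on the right.
Matching ψ and ψ′ at x = 0 gives r = (k₁ − k₂)/(k₁ + k₂), so R = r² = 0.1561 and T = 1 − R = 0.8439.

R = 0.156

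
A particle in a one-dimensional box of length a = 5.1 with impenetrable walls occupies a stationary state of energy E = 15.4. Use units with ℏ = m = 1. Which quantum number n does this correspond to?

n = 9

For an infinite well E_n = n²π²ℏ²/(2ma²), so n = (a/πℏ)√(2mE).
n = (5.1/π) × √(2 × 1 × 15.4) = 9.009 → n = 9.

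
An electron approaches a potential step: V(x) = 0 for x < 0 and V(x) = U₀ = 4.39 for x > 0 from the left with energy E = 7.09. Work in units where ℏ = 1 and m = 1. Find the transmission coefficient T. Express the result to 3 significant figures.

On each side the TISE gives plane waves with k = √(2m(E − V))/ℏ: k₁ = √(2·1·7.09) = 3.766, k₂ = √(2·1·2.7) = 2.324.
Continuity of ψ and ψ′ at the step yields the reflection amplitude r = (k₁ − k₂)/(k₁ + k₂) = 0.2368; thus R = |r|² = 0.05606, T = 0.9439.

T = 0.944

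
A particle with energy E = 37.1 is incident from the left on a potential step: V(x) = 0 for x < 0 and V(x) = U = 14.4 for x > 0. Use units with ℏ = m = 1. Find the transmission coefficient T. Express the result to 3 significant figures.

T = 0.985

The wavenumbers are k₁ = √(2mE)/ℏ = 8.614 on the left and k₂ = √(2m(E − U))/ℏ = 6.738 on the right.
Matching ψ and ψ′ at x = 0 gives r = (k₁ − k₂)/(k₁ + k₂), so R = r² = 0.01493 and T = 1 − R = 0.9851.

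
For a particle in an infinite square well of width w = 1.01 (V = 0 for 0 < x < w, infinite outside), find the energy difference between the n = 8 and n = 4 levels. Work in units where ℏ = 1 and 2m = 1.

ΔE = 464

E_n = n²π²ℏ²/(2mw²), so ΔE = (8² − 4²) π²ℏ²/(2mw²).
ΔE = 48 × π² / (2 × 0.5 × 1.01²) = 464.4.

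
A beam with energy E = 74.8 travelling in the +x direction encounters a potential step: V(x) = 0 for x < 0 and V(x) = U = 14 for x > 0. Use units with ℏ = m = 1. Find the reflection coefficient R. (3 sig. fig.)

R = 0.00268

On each side the TISE gives plane waves with k = √(2m(E − V))/ℏ: k₁ = √(2·1·74.8) = 12.23, k₂ = √(2·1·60.8) = 11.03.
Continuity of ψ and ψ′ at the step yields the reflection amplitude r = (k₁ − k₂)/(k₁ + k₂) = 0.05176; thus R = |r|² = 0.002679, T = 0.9973.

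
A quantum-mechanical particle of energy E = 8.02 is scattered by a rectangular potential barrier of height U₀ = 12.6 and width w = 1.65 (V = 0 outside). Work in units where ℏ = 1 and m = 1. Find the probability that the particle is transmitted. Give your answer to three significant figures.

E < U₀: inside the barrier ψ ∝ e^{±κx} with κ = √(2m(U₀ − E))/ℏ = 3.027.
κw = 4.994, sinh(κw) = 73.74.
Matching ψ, ψ′ at both faces gives T = [1 + U₀² sinh²(κw) / (4E(U₀ − E))]⁻¹ = 1/5877 = 0.000170.

T = 0.000170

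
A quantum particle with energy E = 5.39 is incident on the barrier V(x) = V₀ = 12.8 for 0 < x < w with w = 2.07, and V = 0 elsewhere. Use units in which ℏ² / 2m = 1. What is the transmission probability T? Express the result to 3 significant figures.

E < V₀: inside the barrier ψ ∝ e^{±κx} with κ = √(2m(V₀ − E))/ℏ = 2.722.
κw = 5.635, sinh(κw) = 140.0.
The exact tunnelling result is T⁻¹ = 1 + V₀² sinh²(κw) / [4E(V₀ − E)] = 20100, so T = 0.0000497.

T = 0.0000497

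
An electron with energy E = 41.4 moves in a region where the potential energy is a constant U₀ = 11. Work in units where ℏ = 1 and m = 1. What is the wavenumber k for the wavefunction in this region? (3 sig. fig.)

With E > U₀ the solution is oscillatory, ψ ∝ e^{±ikx} with k = √(2m(E − U₀))/ℏ.
k = √(2 × 1 × 30.4) = 7.797.

k = 7.80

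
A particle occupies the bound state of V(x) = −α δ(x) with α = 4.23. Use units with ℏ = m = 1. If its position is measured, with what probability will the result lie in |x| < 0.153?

The normalised bound state is ψ = √κ e^{−κ|x|} with κ = mα/ℏ² = 4.230.
P(|x| < d) = ∫_{−d}^{d} κ e^{−2κ|x|} dx = 1 − e^{−2κd} = 1 − e^{−1.294} = 0.7259.

P = 0.726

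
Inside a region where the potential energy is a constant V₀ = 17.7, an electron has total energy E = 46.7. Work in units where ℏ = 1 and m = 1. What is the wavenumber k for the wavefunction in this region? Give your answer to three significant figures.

With E > V₀ the solution is oscillatory, ψ ∝ e^{±ikx} with k = √(2m(E − V₀))/ℏ.
k = √(2 × 1 × 29) = 7.616.

k = 7.62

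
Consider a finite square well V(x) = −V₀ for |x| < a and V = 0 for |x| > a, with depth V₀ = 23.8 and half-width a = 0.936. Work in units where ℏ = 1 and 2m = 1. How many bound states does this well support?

N = 3

The dimensionless depth is z₀ = a√(2mV₀)/ℏ = 0.936 × √(23.80) = 4.566.
A new bound state (alternating even/odd) appears each time z₀ passes a multiple of π/2, so N = ⌊2z₀/π⌋ + 1 = ⌊2.907⌋ + 1 = 3.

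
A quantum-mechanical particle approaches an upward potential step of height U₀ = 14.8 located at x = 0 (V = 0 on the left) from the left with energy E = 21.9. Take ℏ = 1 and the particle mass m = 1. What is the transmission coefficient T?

The wavenumbers are k₁ = √(2mE)/ℏ = 6.618 on the left and k₂ = √(2m(E − U₀))/ℏ = 3.768 on the right.
Matching ψ and ψ′ at x = 0 gives r = (k₁ − k₂)/(k₁ + k₂), so R = r² = 0.07529 and T = 1 − R = 0.9247.

T = 0.925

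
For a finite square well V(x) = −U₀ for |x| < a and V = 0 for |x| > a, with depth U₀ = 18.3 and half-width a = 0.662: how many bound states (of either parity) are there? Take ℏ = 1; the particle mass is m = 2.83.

N = 5

The dimensionless depth is z₀ = a√(2mU₀)/ℏ = 0.662 × √(103.6) = 6.737.
A new bound state (alternating even/odd) appears each time z₀ passes a multiple of π/2, so N = ⌊2z₀/π⌋ + 1 = ⌊4.289⌋ + 1 = 5.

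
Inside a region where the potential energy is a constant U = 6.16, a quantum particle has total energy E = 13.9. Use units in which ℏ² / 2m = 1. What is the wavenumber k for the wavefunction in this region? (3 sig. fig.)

k = 2.78

With E > U the solution is oscillatory, ψ ∝ e^{±ikx} with k = √(2m(E − U))/ℏ.
k = √(2 × 0.5 × 7.74) = 2.782.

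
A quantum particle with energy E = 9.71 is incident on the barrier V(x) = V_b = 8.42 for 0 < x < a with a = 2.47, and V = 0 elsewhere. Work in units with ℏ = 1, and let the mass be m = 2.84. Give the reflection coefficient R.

Above the barrier the interior wavenumber is k₂ = √(2m(E − V_b))/ℏ = 2.707, giving phase k₂a = 6.686.
T = [1 + V_b² sin²(k₂a) / (4E(E − V_b))]⁻¹ = 1/1.217 = 0.821.
R = 1 − T = 0.179.

R = 0.179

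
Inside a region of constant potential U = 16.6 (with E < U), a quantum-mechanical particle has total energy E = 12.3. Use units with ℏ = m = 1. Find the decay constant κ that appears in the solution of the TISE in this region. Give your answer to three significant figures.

κ = 2.93

Since E < U the TISE in this region is ψ'' = κ²ψ with κ = √(2m(U − E))/ℏ.
κ = √(2 × 1 × 4.3) = 2.933.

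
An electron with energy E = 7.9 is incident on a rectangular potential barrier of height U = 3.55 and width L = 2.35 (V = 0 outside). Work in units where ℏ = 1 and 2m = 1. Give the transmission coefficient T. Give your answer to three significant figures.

Above the barrier the interior wavenumber is k₂ = √(2m(E − U))/ℏ = 2.086, giving phase k₂L = 4.901.
T = [1 + U² sin²(k₂L) / (4E(E − U))]⁻¹ = 1/1.088 = 0.919.

T = 0.919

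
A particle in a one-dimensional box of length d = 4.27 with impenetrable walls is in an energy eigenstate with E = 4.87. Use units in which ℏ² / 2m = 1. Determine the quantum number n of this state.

n = 3

From E_n = n²π²ℏ²/(2md²) invert to n = √(2md²E)/(πℏ).
n = (4.27/π) × √(2 × 0.5 × 4.87) = 2.999 → n = 3.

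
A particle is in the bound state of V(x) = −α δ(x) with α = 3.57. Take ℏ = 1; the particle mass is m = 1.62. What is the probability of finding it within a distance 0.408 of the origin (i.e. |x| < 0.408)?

P = 0.991

The normalised bound state is ψ = √κ e^{−κ|x|} with κ = mα/ℏ² = 5.783.
P(|x| < d) = ∫_{−d}^{d} κ e^{−2κ|x|} dx = 1 − e^{−2κd} = 1 − e^{−4.719} = 0.9911.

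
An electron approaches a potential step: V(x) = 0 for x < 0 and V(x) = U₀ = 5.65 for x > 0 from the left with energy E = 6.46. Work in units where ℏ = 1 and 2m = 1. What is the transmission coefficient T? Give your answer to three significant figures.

T = 0.772

On each side the TISE gives plane waves with k = √(2m(E − V))/ℏ: k₁ = √(2·½·6.46) = 2.542, k₂ = √(2·½·0.81) = 0.9000.
Continuity of ψ and ψ′ at the step yields the reflection amplitude r = (k₁ − k₂)/(k₁ + k₂) = 0.4770; thus R = |r|² = 0.2275, T = 0.7725.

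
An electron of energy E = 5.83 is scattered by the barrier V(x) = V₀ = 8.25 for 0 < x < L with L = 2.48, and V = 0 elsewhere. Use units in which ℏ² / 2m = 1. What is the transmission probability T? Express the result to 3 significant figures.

Since E < V₀ the interior solution is evanescent with decay constant κ = √(2m(V₀ − E))/ℏ = 1.556.
κL = 3.858, sinh(κL) = 23.67.
The exact tunnelling result is T⁻¹ = 1 + V₀² sinh²(κL) / [4E(V₀ − E)] = 676.9, so T = 0.00148.

T = 0.00148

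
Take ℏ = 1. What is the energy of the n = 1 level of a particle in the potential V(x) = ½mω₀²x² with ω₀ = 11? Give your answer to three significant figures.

Using E_n = (n + ½)ℏω₀: E_1 = 1.5 × 11 = 16.50.

E = 16.5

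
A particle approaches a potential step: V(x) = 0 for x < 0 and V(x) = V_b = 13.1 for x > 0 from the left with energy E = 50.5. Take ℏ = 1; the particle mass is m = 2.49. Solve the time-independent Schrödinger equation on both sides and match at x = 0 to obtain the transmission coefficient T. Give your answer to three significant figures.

T = 0.994

The wavenumbers are k₁ = √(2mE)/ℏ = 15.86 on the left and k₂ = √(2m(E − V_b))/ℏ = 13.65 on the right.
Matching ψ and ψ′ at x = 0 gives r = (k₁ − k₂)/(k₁ + k₂), so R = r² = 0.005615 and T = 1 − R = 0.9944.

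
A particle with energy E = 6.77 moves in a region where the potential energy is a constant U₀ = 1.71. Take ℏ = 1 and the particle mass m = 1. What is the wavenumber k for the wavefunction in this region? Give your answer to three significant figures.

With E > U₀ the solution is oscillatory, ψ ∝ e^{±ikx} with k = √(2m(E − U₀))/ℏ.
k = √(2 × 1 × 5.06) = 3.181.

k = 3.18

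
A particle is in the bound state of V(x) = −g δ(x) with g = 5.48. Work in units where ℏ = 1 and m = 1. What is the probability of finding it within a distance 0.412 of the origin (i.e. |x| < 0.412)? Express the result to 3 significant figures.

The normalised bound state is ψ = √κ e^{−κ|x|} with κ = mg/ℏ² = 5.480.
P(|x| < d) = ∫_{−d}^{d} κ e^{−2κ|x|} dx = 1 − e^{−2κd} = 1 − e^{−4.516} = 0.9891.

P = 0.989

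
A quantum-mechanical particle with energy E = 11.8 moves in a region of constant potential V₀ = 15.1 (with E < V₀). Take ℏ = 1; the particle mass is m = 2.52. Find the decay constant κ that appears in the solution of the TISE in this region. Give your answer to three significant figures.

κ = 4.08

Since E < V₀ the TISE in this region is ψ'' = κ²ψ with κ = √(2m(V₀ − E))/ℏ.
κ = √(2 × 2.52 × 3.3) = 4.078.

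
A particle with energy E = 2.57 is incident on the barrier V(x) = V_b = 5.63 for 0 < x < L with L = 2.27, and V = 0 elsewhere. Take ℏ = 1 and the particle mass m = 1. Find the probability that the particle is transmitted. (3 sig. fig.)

Since E < V_b the interior solution is evanescent with decay constant κ = √(2m(V_b − E))/ℏ = 2.474.
κL = 5.616, sinh(κL) = 137.3.
The exact tunnelling result is T⁻¹ = 1 + V_b² sinh²(κL) / [4E(V_b − E)] = 19010, so T = 0.0000526.

T = 0.0000526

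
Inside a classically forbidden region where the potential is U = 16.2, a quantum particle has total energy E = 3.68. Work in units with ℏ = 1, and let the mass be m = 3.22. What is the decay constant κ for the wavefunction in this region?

κ = 8.98

Since E < U the TISE in this region is ψ'' = κ²ψ with κ = √(2m(U − E))/ℏ.
κ = √(2 × 3.22 × 12.52) = 8.979.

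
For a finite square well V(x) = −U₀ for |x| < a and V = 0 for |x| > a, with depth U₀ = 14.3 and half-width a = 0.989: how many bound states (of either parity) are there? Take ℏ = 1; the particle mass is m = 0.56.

The dimensionless depth is z₀ = a√(2mU₀)/ℏ = 0.989 × √(16.02) = 3.958.
A new bound state (alternating even/odd) appears each time z₀ passes a multiple of π/2, so N = ⌊2z₀/π⌋ + 1 = ⌊2.520⌋ + 1 = 3.

N = 3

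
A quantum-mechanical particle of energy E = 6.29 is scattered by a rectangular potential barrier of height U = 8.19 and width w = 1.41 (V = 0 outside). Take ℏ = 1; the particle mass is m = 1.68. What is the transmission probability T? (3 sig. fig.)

T = 0.00229

Since E < U the interior solution is evanescent with decay constant κ = √(2m(U − E))/ℏ = 2.527.
κw = 3.563, sinh(κw) = 17.61.
Matching ψ, ψ′ at both faces gives T = [1 + U² sinh²(κw) / (4E(U − E))]⁻¹ = 1/436.3 = 0.00229.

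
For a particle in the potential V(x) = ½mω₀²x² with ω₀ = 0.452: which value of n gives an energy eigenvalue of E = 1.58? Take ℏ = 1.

n = 3

Invert E_n = (n + ½)ℏω₀: n = E/ℏω₀ − ½ = 2.996, so n = 3.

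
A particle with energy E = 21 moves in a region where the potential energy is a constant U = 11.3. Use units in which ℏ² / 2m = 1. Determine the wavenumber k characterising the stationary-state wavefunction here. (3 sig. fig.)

k = 3.11

With E > U the solution is oscillatory, ψ ∝ e^{±ikx} with k = √(2m(E − U))/ℏ.
k = √(2 × 0.5 × 9.7) = 3.114.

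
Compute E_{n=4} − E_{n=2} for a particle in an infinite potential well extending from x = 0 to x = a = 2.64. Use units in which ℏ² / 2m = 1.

E_n = n²π²ℏ²/(2ma²), so ΔE = (4² − 2²) π²ℏ²/(2ma²).
ΔE = 12 × π² / (2 × 0.5 × 2.64²) = 16.99.

ΔE = 17.0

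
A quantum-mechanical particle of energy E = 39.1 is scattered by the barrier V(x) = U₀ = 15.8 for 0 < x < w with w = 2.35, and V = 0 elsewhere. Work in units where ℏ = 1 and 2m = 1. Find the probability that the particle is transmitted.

T = 0.943

E > U₀: inside the barrier k₂ = √(2m(E − U₀))/ℏ = 4.827, k₂w = 11.34.
Matching at both interfaces gives T⁻¹ = 1 + U₀² sin²(k₂w) / [4E(E − U₀)] = 1.061, hence T = 0.943.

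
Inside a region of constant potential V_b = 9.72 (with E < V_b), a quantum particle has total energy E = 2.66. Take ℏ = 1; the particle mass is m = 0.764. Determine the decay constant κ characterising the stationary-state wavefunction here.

κ = 3.28

Since E < V_b the TISE in this region is ψ'' = κ²ψ with κ = √(2m(V_b − E))/ℏ.
κ = √(2 × 0.764 × 7.06) = 3.284.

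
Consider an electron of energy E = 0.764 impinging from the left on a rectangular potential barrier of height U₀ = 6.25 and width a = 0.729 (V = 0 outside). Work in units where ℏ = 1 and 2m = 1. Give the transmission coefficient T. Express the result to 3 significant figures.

E < U₀: inside the barrier ψ ∝ e^{±κx} with κ = √(2m(U₀ − E))/ℏ = 2.342.
κa = 1.707, sinh(κa) = 2.667.
The exact tunnelling result is T⁻¹ = 1 + U₀² sinh²(κa) / [4E(U₀ − E)] = 17.57, so T = 0.0569.

T = 0.0569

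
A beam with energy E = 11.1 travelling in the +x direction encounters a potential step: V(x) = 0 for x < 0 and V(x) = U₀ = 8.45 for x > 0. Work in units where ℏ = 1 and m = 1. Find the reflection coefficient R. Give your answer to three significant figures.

The wavenumbers are k₁ = √(2mE)/ℏ = 4.712 on the left and k₂ = √(2m(E − U₀))/ℏ = 2.302 on the right.
Continuity of ψ and ψ′ at the step yields the reflection amplitude r = (k₁ − k₂)/(k₁ + k₂) = 0.3435; thus R = |r|² = 0.1180, T = 0.8820.

R = 0.118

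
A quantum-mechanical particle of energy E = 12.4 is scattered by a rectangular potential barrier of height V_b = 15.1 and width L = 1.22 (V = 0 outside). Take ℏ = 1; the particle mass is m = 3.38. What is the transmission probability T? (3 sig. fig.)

T = 0.0000698

E < V_b: inside the barrier ψ ∝ e^{±κx} with κ = √(2m(V_b − E))/ℏ = 4.272.
κL = 5.212, sinh(κL) = 91.74.
The exact tunnelling result is T⁻¹ = 1 + V_b² sinh²(κL) / [4E(V_b − E)] = 14330, so T = 0.0000698.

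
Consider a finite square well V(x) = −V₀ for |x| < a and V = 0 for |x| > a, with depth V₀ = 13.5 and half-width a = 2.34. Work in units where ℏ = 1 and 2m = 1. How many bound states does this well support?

The dimensionless depth is z₀ = a√(2mV₀)/ℏ = 2.34 × √(13.50) = 8.598.
The even/odd transcendental equations gain one root per π/2 in z₀, giving N = 1 + ⌊2z₀/π⌋ = 1 + ⌊5.473⌋ = 6.

N = 6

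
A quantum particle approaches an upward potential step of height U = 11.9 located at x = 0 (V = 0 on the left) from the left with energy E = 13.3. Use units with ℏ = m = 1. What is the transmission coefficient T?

T = 0.740

The wavenumbers are k₁ = √(2mE)/ℏ = 5.158 on the left and k₂ = √(2m(E − U))/ℏ = 1.673 on the right.
Continuity of ψ and ψ′ at the step yields the reflection amplitude r = (k₁ − k₂)/(k₁ + k₂) = 0.5101; thus R = |r|² = 0.2602, T = 0.7398.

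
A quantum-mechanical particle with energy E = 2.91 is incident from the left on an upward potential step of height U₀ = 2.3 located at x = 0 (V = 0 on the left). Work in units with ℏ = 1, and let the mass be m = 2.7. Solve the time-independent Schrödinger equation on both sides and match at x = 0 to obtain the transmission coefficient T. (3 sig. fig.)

On each side the TISE gives plane waves with k = √(2m(E − V))/ℏ: k₁ = √(2·2.7·2.91) = 3.964, k₂ = √(2·2.7·0.61) = 1.815.
Continuity of ψ and ψ′ at the step yields the reflection amplitude r = (k₁ − k₂)/(k₁ + k₂) = 0.3719; thus R = |r|² = 0.1383, T = 0.8617.

T = 0.862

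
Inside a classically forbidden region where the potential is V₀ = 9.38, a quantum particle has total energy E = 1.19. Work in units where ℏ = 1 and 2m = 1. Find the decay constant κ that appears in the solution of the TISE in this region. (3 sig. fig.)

Since E < V₀ the TISE in this region is ψ'' = κ²ψ with κ = √(2m(V₀ − E))/ℏ.
κ = √(2 × 0.5 × 8.19) = 2.862.

κ = 2.86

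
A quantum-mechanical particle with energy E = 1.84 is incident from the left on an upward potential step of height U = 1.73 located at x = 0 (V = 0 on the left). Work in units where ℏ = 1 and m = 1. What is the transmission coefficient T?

The wavenumbers are k₁ = √(2mE)/ℏ = 1.918 on the left and k₂ = √(2m(E − U))/ℏ = 0.4690 on the right.
Matching ψ and ψ′ at x = 0 gives r = (k₁ − k₂)/(k₁ + k₂), so R = r² = 0.3685 and T = 1 − R = 0.6315.

T = 0.631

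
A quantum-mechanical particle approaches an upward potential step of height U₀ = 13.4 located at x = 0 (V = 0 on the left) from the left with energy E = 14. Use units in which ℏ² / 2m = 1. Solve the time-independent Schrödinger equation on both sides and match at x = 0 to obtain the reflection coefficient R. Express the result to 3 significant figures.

R = 0.432

The wavenumbers are k₁ = √(2mE)/ℏ = 3.742 on the left and k₂ = √(2m(E − U₀))/ℏ = 0.7746 on the right.
Matching ψ and ψ′ at x = 0 gives r = (k₁ − k₂)/(k₁ + k₂), so R = r² = 0.4316 and T = 1 − R = 0.5684.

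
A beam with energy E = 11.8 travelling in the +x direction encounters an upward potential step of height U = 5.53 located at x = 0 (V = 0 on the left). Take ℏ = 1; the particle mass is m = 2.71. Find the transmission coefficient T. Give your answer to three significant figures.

T = 0.975

The wavenumbers are k₁ = √(2mE)/ℏ = 7.997 on the left and k₂ = √(2m(E − U))/ℏ = 5.830 on the right.
Continuity of ψ and ψ′ at the step yields the reflection amplitude r = (k₁ − k₂)/(k₁ + k₂) = 0.1568; thus R = |r|² = 0.02458, T = 0.9754.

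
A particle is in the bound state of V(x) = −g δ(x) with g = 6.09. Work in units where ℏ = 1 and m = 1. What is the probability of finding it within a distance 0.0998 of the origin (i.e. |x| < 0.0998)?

The normalised bound state is ψ = √κ e^{−κ|x|} with κ = mg/ℏ² = 6.090.
P(|x| < d) = ∫_{−d}^{d} κ e^{−2κ|x|} dx = 1 − e^{−2κd} = 1 − e^{−1.216} = 0.7035.

P = 0.703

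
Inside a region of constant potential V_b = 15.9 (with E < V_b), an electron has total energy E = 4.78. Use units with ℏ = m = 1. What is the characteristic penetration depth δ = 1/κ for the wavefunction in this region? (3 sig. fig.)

δ = 0.212

Since E < V_b the TISE in this region is ψ'' = κ²ψ with κ = √(2m(V_b − E))/ℏ.
κ = √(2 × 1 × 11.12) = 4.716. The penetration depth is δ = 1/κ = 0.212.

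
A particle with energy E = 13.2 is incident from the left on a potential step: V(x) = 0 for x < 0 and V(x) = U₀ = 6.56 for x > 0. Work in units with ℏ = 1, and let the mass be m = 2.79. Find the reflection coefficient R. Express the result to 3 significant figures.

R = 0.0289

On each side the TISE gives plane waves with k = √(2m(E − V))/ℏ: k₁ = √(2·2.79·13.2) = 8.582, k₂ = √(2·2.79·6.64) = 6.087.
Matching ψ and ψ′ at x = 0 gives r = (k₁ − k₂)/(k₁ + k₂), so R = r² = 0.02894 and T = 1 − R = 0.9711.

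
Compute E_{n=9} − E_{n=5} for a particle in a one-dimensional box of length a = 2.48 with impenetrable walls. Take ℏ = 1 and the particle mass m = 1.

E_n = n²π²ℏ²/(2ma²), so ΔE = (9² − 5²) π²ℏ²/(2ma²).
ΔE = 56 × π² / (2 × 1 × 2.48²) = 44.93.

ΔE = 44.9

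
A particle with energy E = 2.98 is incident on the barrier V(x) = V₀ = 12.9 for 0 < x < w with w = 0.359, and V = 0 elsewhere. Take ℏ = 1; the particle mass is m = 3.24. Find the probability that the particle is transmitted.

T = 0.00896

Since E < V₀ the interior solution is evanescent with decay constant κ = √(2m(V₀ − E))/ℏ = 8.018.
κw = 2.878, sinh(κw) = 8.864.
Matching ψ, ψ′ at both faces gives T = [1 + V₀² sinh²(κw) / (4E(V₀ − E))]⁻¹ = 1/111.6 = 0.00896.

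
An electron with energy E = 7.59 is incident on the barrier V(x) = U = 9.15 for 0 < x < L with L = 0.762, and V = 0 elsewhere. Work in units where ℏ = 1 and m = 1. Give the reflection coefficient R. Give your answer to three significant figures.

Since E < U the interior solution is evanescent with decay constant κ = √(2m(U − E))/ℏ = 1.766.
κL = 1.346, sinh(κL) = 1.791.
The exact tunnelling result is T⁻¹ = 1 + U² sinh²(κL) / [4E(U − E)] = 6.669, so T = 0.150.
R = 1 − T = 0.850.

R = 0.850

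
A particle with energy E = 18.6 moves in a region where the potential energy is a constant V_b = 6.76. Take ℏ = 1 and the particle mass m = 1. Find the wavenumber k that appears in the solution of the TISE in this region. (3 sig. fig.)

k = 4.87

With E > V_b the solution is oscillatory, ψ ∝ e^{±ikx} with k = √(2m(E − V_b))/ℏ.
k = √(2 × 1 × 11.84) = 4.866.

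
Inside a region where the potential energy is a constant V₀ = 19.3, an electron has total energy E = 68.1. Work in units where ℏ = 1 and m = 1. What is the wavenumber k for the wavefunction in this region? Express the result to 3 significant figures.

k = 9.88

With E > V₀ the solution is oscillatory, ψ ∝ e^{±ikx} with k = √(2m(E − V₀))/ℏ.
k = √(2 × 1 × 48.8) = 9.879.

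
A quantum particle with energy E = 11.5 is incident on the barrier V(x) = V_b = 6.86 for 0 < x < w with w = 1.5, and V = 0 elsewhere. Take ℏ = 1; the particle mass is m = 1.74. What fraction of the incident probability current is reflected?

E > V_b: inside the barrier k₂ = √(2m(E − V_b))/ℏ = 4.018, k₂w = 6.028.
Matching at both interfaces gives T⁻¹ = 1 + V_b² sin²(k₂w) / [4E(E − V_b)] = 1.014, hence T = 0.986.
R = 1 − T = 0.0139.

R = 0.0139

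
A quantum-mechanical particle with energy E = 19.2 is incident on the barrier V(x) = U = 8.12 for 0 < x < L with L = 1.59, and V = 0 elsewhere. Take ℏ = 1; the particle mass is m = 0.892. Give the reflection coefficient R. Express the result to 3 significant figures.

R = 0.0373

E > U: inside the barrier k₂ = √(2m(E − U))/ℏ = 4.446, k₂L = 7.069.
Matching at both interfaces gives T⁻¹ = 1 + U² sin²(k₂L) / [4E(E − U)] = 1.039, hence T = 0.963.
R = 1 − T = 0.0373.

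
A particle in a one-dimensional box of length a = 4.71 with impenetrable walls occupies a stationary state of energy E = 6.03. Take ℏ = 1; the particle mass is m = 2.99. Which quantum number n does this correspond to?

For an infinite well E_n = n²π²ℏ²/(2ma²), so n = (a/πℏ)√(2mE).
n = (4.71/π) × √(2 × 2.99 × 6.03) = 9.003 → n = 9.

n = 9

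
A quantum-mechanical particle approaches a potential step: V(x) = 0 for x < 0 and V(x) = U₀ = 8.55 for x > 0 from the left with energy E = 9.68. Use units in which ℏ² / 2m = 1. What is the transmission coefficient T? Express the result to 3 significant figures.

On each side the TISE gives plane waves with k = √(2m(E − V))/ℏ: k₁ = √(2·½·9.68) = 3.111, k₂ = √(2·½·1.13) = 1.063.
Matching ψ and ψ′ at x = 0 gives r = (k₁ − k₂)/(k₁ + k₂), so R = r² = 0.2408 and T = 1 − R = 0.7592.

T = 0.759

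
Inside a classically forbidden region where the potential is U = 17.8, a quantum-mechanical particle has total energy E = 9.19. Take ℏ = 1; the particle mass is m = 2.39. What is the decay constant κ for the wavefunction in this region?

Since E < U the TISE in this region is ψ'' = κ²ψ with κ = √(2m(U − E))/ℏ.
κ = √(2 × 2.39 × 8.61) = 6.415.

κ = 6.42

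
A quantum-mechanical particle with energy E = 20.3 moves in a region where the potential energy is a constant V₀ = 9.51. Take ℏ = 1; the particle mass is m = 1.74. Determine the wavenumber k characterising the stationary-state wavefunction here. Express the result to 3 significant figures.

With E > V₀ the solution is oscillatory, ψ ∝ e^{±ikx} with k = √(2m(E − V₀))/ℏ.
k = √(2 × 1.74 × 10.79) = 6.128.

k = 6.13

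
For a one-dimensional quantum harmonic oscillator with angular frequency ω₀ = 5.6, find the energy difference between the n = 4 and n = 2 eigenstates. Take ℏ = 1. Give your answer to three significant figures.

E_n = ℏω₀(n + ½), so ΔE = (4 − 2) ℏω₀ = 2 × 5.6 = 11.20.

ΔE = 11.2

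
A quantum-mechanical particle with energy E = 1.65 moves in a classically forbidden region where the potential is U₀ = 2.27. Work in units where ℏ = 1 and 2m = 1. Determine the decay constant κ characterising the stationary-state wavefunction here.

κ = 0.787

Since E < U₀ the TISE in this region is ψ'' = κ²ψ with κ = √(2m(U₀ − E))/ℏ.
κ = √(2 × 0.5 × 0.62) = 0.7874.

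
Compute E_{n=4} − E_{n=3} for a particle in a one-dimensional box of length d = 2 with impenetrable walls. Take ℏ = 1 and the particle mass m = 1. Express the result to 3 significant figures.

E_n = n²π²ℏ²/(2md²), so ΔE = (4² − 3²) π²ℏ²/(2md²).
ΔE = 7 × π² / (2 × 1 × 2²) = 8.636.

ΔE = 8.64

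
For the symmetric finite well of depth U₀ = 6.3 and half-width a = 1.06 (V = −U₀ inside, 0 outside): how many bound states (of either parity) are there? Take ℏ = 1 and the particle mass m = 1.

Define the well-strength parameter z₀ = (a/ℏ)√(2mU₀) = 1.06 × √(2·1·6.3) = 3.763.
The even/odd transcendental equations gain one root per π/2 in z₀, giving N = 1 + ⌊2z₀/π⌋ = 1 + ⌊2.395⌋ = 3.

N = 3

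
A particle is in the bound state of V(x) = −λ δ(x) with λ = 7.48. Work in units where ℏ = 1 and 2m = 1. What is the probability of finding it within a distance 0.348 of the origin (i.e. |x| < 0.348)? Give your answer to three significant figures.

P = 0.926

The normalised bound state is ψ = √κ e^{−κ|x|} with κ = mλ/ℏ² = 3.740.
P(|x| < d) = ∫_{−d}^{d} κ e^{−2κ|x|} dx = 1 − e^{−2κd} = 1 − e^{−2.603} = 0.9260.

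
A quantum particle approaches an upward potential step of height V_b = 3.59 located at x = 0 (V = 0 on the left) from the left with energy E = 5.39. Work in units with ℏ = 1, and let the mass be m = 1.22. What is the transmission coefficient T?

On each side the TISE gives plane waves with k = √(2m(E − V))/ℏ: k₁ = √(2·1.22·5.39) = 3.627, k₂ = √(2·1.22·1.8) = 2.096.
Continuity of ψ and ψ′ at the step yields the reflection amplitude r = (k₁ − k₂)/(k₁ + k₂) = 0.2675; thus R = |r|² = 0.07157, T = 0.9284.

T = 0.928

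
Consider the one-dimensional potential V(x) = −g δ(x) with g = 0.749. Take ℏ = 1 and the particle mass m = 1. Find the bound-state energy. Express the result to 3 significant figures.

E = -0.281

The bound state is ψ(x) = √κ e^{−κ|x|}. The derivative jump ψ'(0⁺) − ψ'(0⁻) = −(2mg/ℏ²)ψ(0) fixes κ = mg/ℏ² = 0.7490.
Then E = −ℏ²κ²/(2m) = −mg²/(2ℏ²) = -0.2805.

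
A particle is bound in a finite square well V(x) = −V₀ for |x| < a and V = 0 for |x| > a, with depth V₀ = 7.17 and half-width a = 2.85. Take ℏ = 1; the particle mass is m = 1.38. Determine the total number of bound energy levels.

The dimensionless depth is z₀ = a√(2mV₀)/ℏ = 2.85 × √(19.79) = 12.68.
A new bound state (alternating even/odd) appears each time z₀ passes a multiple of π/2, so N = ⌊2z₀/π⌋ + 1 = ⌊8.071⌋ + 1 = 9.

N = 9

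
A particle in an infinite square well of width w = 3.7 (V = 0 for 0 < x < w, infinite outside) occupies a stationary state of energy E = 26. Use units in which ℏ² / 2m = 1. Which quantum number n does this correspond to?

From E_n = n²π²ℏ²/(2mw²) invert to n = √(2mw²E)/(πℏ).
n = (3.7/π) × √(2 × 0.5 × 26) = 6.005 → n = 6.

n = 6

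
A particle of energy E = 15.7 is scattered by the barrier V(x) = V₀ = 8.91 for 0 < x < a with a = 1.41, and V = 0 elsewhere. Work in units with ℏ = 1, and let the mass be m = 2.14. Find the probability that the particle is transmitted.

T = 0.851

Above the barrier the interior wavenumber is k₂ = √(2m(E − V₀))/ℏ = 5.391, giving phase k₂a = 7.601.
T = [1 + V₀² sin²(k₂a) / (4E(E − V₀))]⁻¹ = 1/1.175 = 0.851.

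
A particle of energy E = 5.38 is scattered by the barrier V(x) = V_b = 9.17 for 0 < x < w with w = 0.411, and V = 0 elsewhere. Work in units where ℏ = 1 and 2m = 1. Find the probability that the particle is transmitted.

Since E < V_b the interior solution is evanescent with decay constant κ = √(2m(V_b − E))/ℏ = 1.947.
κw = 0.8001, sinh(κw) = 0.8883.
Matching ψ, ψ′ at both faces gives T = [1 + V_b² sinh²(κw) / (4E(V_b − E))]⁻¹ = 1/1.814 = 0.551.

T = 0.551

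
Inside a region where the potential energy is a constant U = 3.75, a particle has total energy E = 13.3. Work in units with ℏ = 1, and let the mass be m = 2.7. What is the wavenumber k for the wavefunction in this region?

With E > U the solution is oscillatory, ψ ∝ e^{±ikx} with k = √(2m(E − U))/ℏ.
k = √(2 × 2.7 × 9.55) = 7.181.

k = 7.18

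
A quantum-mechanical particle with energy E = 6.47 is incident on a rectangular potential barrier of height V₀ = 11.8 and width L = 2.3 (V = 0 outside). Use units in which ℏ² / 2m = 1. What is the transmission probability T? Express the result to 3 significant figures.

T = 0.0000968

Since E < V₀ the interior solution is evanescent with decay constant κ = √(2m(V₀ − E))/ℏ = 2.309.
κL = 5.310, sinh(κL) = 101.2.
The exact tunnelling result is T⁻¹ = 1 + V₀² sinh²(κL) / [4E(V₀ − E)] = 10330, so T = 0.0000968.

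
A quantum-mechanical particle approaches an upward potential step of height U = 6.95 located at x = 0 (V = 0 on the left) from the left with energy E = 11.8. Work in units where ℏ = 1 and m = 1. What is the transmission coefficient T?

T = 0.952

The wavenumbers are k₁ = √(2mE)/ℏ = 4.858 on the left and k₂ = √(2m(E − U))/ℏ = 3.114 on the right.
Matching ψ and ψ′ at x = 0 gives r = (k₁ − k₂)/(k₁ + k₂), so R = r² = 0.04783 and T = 1 − R = 0.9522.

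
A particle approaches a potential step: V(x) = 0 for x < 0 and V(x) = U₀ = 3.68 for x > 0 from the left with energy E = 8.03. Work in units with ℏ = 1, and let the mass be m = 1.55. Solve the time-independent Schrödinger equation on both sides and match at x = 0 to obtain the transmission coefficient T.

T = 0.977

On each side the TISE gives plane waves with k = √(2m(E − V))/ℏ: k₁ = √(2·1.55·8.03) = 4.989, k₂ = √(2·1.55·4.35) = 3.672.
Continuity of ψ and ψ′ at the step yields the reflection amplitude r = (k₁ − k₂)/(k₁ + k₂) = 0.1521; thus R = |r|² = 0.02312, T = 0.9769.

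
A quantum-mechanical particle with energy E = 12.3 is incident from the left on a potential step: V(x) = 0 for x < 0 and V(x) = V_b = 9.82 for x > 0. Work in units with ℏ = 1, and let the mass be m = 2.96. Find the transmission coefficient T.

T = 0.855

On each side the TISE gives plane waves with k = √(2m(E − V))/ℏ: k₁ = √(2·2.96·12.3) = 8.533, k₂ = √(2·2.96·2.48) = 3.832.
Continuity of ψ and ψ′ at the step yields the reflection amplitude r = (k₁ − k₂)/(k₁ + k₂) = 0.3802; thus R = |r|² = 0.1446, T = 0.8554.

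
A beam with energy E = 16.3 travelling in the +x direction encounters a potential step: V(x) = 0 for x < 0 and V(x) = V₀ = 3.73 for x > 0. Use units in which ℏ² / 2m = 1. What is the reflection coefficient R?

The wavenumbers are k₁ = √(2mE)/ℏ = 4.037 on the left and k₂ = √(2m(E − V₀))/ℏ = 3.545 on the right.
Matching ψ and ψ′ at x = 0 gives r = (k₁ − k₂)/(k₁ + k₂), so R = r² = 0.004208 and T = 1 − R = 0.9958.

R = 0.00421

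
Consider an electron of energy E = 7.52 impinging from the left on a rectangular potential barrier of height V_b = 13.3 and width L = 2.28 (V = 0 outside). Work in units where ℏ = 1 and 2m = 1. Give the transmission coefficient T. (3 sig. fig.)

T = 0.0000681

Since E < V_b the interior solution is evanescent with decay constant κ = √(2m(V_b − E))/ℏ = 2.404.
κL = 5.481, sinh(κL) = 120.1.
Matching ψ, ψ′ at both faces gives T = [1 + V_b² sinh²(κL) / (4E(V_b − E))]⁻¹ = 1/14680 = 0.0000681.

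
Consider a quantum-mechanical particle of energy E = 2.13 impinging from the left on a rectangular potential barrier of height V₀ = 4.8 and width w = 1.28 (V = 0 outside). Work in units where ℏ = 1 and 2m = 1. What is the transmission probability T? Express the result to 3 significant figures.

T = 0.0585

E < V₀: inside the barrier ψ ∝ e^{±κx} with κ = √(2m(V₀ − E))/ℏ = 1.634.
κw = 2.092, sinh(κw) = 3.987.
Matching ψ, ψ′ at both faces gives T = [1 + V₀² sinh²(κw) / (4E(V₀ − E))]⁻¹ = 1/17.10 = 0.0585.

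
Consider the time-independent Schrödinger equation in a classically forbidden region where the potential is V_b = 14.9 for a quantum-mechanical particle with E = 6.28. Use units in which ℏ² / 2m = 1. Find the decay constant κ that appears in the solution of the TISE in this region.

Since E < V_b the TISE in this region is ψ'' = κ²ψ with κ = √(2m(V_b − E))/ℏ.
κ = √(2 × 0.5 × 8.62) = 2.936.

κ = 2.94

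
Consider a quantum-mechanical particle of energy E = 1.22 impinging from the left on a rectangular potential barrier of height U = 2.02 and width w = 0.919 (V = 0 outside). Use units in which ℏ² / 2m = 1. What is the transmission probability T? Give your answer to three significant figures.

T = 0.532

E < U: inside the barrier ψ ∝ e^{±κx} with κ = √(2m(U − E))/ℏ = 0.8944.
κw = 0.8220, sinh(κw) = 0.9177.
Matching ψ, ψ′ at both faces gives T = [1 + U² sinh²(κw) / (4E(U − E))]⁻¹ = 1/1.880 = 0.532.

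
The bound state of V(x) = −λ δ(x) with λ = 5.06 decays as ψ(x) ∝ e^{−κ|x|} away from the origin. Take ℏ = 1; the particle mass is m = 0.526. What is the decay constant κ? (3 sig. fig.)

κ = 2.66

Integrating the TISE across x = 0 gives the cusp condition ψ'(0⁺) − ψ'(0⁻) = −(2mλ/ℏ²)ψ(0).
With ψ ∝ e^{−κ|x|} this yields −2κ = −2mλ/ℏ², so κ = mλ/ℏ² = 2.662.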